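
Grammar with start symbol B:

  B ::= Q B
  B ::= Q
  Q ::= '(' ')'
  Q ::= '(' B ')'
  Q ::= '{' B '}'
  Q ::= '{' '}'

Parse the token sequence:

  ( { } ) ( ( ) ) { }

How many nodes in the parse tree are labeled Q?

5

[B [Q ( [B [Q { }]] )] [B [Q ( [B [Q ( )]] )] [B [Q { }]]]]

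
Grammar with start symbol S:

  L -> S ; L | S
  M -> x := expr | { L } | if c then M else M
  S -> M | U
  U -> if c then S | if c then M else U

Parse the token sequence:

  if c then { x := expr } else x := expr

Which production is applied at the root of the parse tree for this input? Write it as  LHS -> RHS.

S -> M

[S [M if c then [M { [L [S [M x := expr]]] }] else [M x := expr]]]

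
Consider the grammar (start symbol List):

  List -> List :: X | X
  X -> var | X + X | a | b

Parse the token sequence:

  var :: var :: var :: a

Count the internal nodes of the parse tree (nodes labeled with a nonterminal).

[List [List [List [List [X var]] :: [X var]] :: [X var]] :: [X a]]

8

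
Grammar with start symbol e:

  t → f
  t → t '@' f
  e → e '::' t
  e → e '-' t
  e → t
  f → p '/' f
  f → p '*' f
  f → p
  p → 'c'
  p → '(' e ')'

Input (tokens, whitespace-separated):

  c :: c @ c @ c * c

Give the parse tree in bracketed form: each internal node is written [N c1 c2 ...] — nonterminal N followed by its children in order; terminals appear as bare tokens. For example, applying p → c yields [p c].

e
e :: t
t :: t
f :: t
p :: t
c :: t
c :: t @ f
c :: t @ f @ f
c :: f @ f @ f
c :: p @ f @ f
c :: c @ f @ f
c :: c @ p @ f
c :: c @ c @ f
c :: c @ c @ p * f
c :: c @ c @ c * f
c :: c @ c @ c * p
c :: c @ c @ c * c

[e [e [t [f [p c]]]] :: [t [t [t [f [p c]]] @ [f [p c]]] @ [f [p c] * [f [p c]]]]]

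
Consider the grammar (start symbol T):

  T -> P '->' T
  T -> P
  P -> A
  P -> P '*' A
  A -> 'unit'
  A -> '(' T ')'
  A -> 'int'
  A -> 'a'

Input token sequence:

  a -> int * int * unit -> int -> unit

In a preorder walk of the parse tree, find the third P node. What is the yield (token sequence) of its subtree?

int * int

[T [P [A a]] -> [T [P [P [P [A int]] * [A int]] * [A unit]] -> [T [P [A int]] -> [T [P [A unit]]]]]]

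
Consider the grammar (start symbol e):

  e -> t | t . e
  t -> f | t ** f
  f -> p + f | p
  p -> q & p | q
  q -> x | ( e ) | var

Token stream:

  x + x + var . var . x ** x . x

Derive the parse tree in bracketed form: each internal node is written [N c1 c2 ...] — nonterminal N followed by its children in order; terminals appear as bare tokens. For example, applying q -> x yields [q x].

[e [t [f [p [q x]] + [f [p [q x]] + [f [p [q var]]]]]] . [e [t [f [p [q var]]]] . [e [t [t [f [p [q x]]]] ** [f [p [q x]]]] . [e [t [f [p [q x]]]]]]]]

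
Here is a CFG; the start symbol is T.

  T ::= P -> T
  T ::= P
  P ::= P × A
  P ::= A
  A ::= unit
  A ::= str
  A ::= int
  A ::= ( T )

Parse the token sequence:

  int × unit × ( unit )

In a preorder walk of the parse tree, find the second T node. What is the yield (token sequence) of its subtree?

[T [P [P [P [A int]] × [A unit]] × [A ( [T [P [A unit]]] )]]]

unit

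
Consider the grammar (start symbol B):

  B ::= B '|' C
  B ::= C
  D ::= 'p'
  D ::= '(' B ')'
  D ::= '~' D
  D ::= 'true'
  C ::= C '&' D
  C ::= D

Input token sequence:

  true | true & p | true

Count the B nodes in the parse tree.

3

[B [B [B [C [D true]]] | [C [C [D true]] & [D p]]] | [C [D true]]]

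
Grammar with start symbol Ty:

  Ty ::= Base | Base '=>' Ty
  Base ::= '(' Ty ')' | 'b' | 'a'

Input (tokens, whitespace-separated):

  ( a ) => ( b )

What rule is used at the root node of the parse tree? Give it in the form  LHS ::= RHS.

Ty ::= Base '=>' Ty

[Ty [Base ( [Ty [Base a]] )] => [Ty [Base ( [Ty [Base b]] )]]]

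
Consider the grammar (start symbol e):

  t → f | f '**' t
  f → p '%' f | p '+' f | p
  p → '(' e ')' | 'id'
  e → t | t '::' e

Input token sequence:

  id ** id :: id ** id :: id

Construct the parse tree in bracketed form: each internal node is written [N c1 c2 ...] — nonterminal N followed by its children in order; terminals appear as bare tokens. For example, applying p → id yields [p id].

e
t :: e
f ** t :: e
p ** t :: e
id ** t :: e
id ** f :: e
id ** p :: e
id ** id :: e
id ** id :: t :: e
id ** id :: f ** t :: e
id ** id :: p ** t :: e
id ** id :: id ** t :: e
id ** id :: id ** f :: e
id ** id :: id ** p :: e
id ** id :: id ** id :: e
id ** id :: id ** id :: t
id ** id :: id ** id :: f
id ** id :: id ** id :: p
id ** id :: id ** id :: id

[e [t [f [p id]] ** [t [f [p id]]]] :: [e [t [f [p id]] ** [t [f [p id]]]] :: [e [t [f [p id]]]]]]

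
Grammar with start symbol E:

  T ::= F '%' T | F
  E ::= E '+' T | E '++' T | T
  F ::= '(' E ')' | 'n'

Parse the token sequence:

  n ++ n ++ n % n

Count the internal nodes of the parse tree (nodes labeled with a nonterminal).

11

[E [E [E [T [F n]]] ++ [T [F n]]] ++ [T [F n] % [T [F n]]]]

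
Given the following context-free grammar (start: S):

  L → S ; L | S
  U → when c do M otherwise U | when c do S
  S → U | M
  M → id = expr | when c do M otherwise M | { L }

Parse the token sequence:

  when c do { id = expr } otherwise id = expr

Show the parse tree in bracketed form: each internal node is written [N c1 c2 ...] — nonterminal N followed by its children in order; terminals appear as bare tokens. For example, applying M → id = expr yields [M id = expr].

S
M
when c do M otherwise M
when c do { L } otherwise M
when c do { S } otherwise M
when c do { M } otherwise M
when c do { id = expr } otherwise M
when c do { id = expr } otherwise id = expr

[S [M when c do [M { [L [S [M id = expr]]] }] otherwise [M id = expr]]]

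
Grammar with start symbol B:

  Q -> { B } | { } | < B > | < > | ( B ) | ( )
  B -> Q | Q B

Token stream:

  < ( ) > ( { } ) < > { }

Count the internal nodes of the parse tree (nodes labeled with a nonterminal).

12

[B [Q < [B [Q ( )]] >] [B [Q ( [B [Q { }]] )] [B [Q < >] [B [Q { }]]]]]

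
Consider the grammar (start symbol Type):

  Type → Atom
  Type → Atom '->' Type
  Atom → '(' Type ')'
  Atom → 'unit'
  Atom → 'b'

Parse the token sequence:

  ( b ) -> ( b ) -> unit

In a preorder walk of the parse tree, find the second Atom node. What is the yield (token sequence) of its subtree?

[Type [Atom ( [Type [Atom b]] )] -> [Type [Atom ( [Type [Atom b]] )] -> [Type [Atom unit]]]]

b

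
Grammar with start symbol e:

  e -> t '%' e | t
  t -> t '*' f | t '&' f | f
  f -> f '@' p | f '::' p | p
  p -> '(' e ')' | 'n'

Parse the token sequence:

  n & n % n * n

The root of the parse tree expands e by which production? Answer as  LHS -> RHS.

e -> t '%' e

[e [t [t [f [p n]]] & [f [p n]]] % [e [t [t [f [p n]]] * [f [p n]]]]]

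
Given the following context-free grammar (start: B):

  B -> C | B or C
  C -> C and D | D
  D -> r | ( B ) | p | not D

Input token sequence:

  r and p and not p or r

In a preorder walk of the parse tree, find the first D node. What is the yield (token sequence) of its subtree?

r

[B [B [C [C [C [D r]] and [D p]] and [D not [D p]]]] or [C [D r]]]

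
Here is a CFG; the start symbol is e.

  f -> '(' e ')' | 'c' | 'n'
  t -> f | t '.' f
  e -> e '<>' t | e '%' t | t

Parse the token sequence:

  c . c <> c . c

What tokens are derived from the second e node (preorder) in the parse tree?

[e [e [t [t [f c]] . [f c]]] <> [t [t [f c]] . [f c]]]

c . c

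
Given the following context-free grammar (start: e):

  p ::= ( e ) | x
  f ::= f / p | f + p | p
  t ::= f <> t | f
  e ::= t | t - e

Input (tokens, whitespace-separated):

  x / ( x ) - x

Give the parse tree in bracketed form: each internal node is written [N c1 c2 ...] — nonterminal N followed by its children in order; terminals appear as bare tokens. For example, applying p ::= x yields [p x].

e
t - e
f - e
f / p - e
p / p - e
x / p - e
x / ( e ) - e
x / ( t ) - e
x / ( f ) - e
x / ( p ) - e
x / ( x ) - e
x / ( x ) - t
x / ( x ) - f
x / ( x ) - p
x / ( x ) - x

[e [t [f [f [p x]] / [p ( [e [t [f [p x]]]] )]]] - [e [t [f [p x]]]]]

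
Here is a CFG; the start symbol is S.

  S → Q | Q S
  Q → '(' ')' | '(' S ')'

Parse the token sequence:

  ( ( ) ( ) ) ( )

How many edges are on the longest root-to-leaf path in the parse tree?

5

[S [Q ( [S [Q ( )] [S [Q ( )]]] )] [S [Q ( )]]]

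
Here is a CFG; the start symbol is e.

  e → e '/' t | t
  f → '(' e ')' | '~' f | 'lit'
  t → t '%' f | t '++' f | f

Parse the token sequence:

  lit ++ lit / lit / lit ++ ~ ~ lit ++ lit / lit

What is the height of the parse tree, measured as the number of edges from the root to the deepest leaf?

7

[e [e [e [e [t [t [f lit]] ++ [f lit]]] / [t [f lit]]] / [t [t [t [f lit]] ++ [f ~ [f ~ [f lit]]]] ++ [f lit]]] / [t [f lit]]]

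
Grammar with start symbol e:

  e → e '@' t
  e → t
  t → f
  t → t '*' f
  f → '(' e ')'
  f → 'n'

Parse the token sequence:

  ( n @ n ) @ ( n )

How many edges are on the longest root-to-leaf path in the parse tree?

8

[e [e [t [f ( [e [e [t [f n]]] @ [t [f n]]] )]]] @ [t [f ( [e [t [f n]]] )]]]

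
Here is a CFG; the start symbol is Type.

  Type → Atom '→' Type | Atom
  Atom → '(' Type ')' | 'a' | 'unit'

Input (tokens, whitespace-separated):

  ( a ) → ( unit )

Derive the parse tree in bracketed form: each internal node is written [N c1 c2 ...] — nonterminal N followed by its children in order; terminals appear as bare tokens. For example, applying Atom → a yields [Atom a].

[Type [Atom ( [Type [Atom a]] )] → [Type [Atom ( [Type [Atom unit]] )]]]

Type
Atom → Type
( Type ) → Type
( Atom ) → Type
( a ) → Type
( a ) → Atom
( a ) → ( Type )
( a ) → ( Atom )
( a ) → ( unit )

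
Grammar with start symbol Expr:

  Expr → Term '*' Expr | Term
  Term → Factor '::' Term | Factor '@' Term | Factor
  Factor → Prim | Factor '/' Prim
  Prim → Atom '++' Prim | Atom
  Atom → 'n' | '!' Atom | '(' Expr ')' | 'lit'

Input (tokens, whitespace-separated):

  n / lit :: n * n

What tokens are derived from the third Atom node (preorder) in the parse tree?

[Expr [Term [Factor [Factor [Prim [Atom n]]] / [Prim [Atom lit]]] :: [Term [Factor [Prim [Atom n]]]]] * [Expr [Term [Factor [Prim [Atom n]]]]]]

n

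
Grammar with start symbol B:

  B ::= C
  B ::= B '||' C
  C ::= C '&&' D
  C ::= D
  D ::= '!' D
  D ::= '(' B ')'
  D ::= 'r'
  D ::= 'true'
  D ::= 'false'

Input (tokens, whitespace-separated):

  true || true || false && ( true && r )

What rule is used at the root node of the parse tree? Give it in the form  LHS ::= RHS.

[B [B [B [C [D true]]] || [C [D true]]] || [C [C [D false]] && [D ( [B [C [C [D true]] && [D r]]] )]]]

B ::= B '||' C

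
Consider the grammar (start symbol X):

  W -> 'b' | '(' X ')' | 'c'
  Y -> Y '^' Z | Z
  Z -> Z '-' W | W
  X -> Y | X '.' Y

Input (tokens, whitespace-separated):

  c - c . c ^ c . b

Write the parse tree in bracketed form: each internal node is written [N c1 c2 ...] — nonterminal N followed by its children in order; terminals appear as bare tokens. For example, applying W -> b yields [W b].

[X [X [X [Y [Z [Z [W c]] - [W c]]]] . [Y [Y [Z [W c]]] ^ [Z [W c]]]] . [Y [Z [W b]]]]

X
X . Y
X . Y . Y
Y . Y . Y
Z . Y . Y
Z - W . Y . Y
W - W . Y . Y
c - W . Y . Y
c - c . Y . Y
c - c . Y ^ Z . Y
c - c . Z ^ Z . Y
c - c . W ^ Z . Y
c - c . c ^ Z . Y
c - c . c ^ W . Y
c - c . c ^ c . Y
c - c . c ^ c . Z
c - c . c ^ c . W
c - c . c ^ c . b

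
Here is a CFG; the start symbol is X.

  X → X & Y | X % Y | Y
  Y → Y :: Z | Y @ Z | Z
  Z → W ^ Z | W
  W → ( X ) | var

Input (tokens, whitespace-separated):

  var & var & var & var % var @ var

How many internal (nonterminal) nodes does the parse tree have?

[X [X [X [X [X [Y [Z [W var]]]] & [Y [Z [W var]]]] & [Y [Z [W var]]]] & [Y [Z [W var]]]] % [Y [Y [Z [W var]]] @ [Z [W var]]]]

23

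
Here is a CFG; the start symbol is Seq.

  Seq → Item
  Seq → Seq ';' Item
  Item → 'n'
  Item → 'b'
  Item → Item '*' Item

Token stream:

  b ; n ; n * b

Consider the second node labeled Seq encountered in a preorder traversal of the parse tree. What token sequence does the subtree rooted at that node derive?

[Seq [Seq [Seq [Item b]] ; [Item n]] ; [Item [Item n] * [Item b]]]

b ; n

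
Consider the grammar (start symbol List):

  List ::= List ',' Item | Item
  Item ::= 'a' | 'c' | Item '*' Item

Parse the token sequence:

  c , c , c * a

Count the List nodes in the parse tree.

3

[List [List [List [Item c]] , [Item c]] , [Item [Item c] * [Item a]]]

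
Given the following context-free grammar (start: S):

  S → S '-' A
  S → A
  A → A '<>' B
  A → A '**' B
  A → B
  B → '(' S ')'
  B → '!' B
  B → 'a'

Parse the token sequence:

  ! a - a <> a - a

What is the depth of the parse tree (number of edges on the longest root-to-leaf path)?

6

[S [S [S [A [B ! [B a]]]] - [A [A [B a]] <> [B a]]] - [A [B a]]]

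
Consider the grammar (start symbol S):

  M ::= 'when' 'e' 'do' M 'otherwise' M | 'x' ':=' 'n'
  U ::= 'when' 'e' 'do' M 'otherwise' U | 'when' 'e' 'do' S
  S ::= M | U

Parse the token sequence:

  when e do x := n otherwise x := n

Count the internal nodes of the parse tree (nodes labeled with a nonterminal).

[S [M when e do [M x := n] otherwise [M x := n]]]

4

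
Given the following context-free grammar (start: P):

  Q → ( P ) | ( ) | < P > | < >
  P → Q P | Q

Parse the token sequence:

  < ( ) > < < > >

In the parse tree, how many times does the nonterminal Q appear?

4

[P [Q < [P [Q ( )]] >] [P [Q < [P [Q < >]] >]]]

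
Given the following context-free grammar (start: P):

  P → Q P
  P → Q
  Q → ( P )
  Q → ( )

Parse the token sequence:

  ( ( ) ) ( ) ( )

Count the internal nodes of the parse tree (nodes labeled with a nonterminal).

8

[P [Q ( [P [Q ( )]] )] [P [Q ( )] [P [Q ( )]]]]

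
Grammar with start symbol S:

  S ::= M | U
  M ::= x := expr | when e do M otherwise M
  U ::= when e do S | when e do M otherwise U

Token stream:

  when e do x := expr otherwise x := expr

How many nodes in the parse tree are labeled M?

[S [M when e do [M x := expr] otherwise [M x := expr]]]

3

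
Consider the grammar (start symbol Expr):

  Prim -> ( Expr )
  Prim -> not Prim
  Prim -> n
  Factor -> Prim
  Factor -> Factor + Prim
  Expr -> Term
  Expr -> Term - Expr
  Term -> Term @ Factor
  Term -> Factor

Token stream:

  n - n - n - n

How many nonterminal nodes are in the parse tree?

16

[Expr [Term [Factor [Prim n]]] - [Expr [Term [Factor [Prim n]]] - [Expr [Term [Factor [Prim n]]] - [Expr [Term [Factor [Prim n]]]]]]]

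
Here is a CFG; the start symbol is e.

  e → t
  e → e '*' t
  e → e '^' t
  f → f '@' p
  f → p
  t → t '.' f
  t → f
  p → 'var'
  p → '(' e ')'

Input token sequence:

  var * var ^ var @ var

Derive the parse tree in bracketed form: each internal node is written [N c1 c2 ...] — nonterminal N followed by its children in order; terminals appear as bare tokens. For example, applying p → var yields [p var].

[e [e [e [t [f [p var]]]] * [t [f [p var]]]] ^ [t [f [f [p var]] @ [p var]]]]

e
e ^ t
e * t ^ t
t * t ^ t
f * t ^ t
p * t ^ t
var * t ^ t
var * f ^ t
var * p ^ t
var * var ^ t
var * var ^ f
var * var ^ f @ p
var * var ^ p @ p
var * var ^ var @ p
var * var ^ var @ var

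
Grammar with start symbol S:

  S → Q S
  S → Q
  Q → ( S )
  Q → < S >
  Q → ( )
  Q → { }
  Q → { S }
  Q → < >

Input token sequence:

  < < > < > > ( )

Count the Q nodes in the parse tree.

[S [Q < [S [Q < >] [S [Q < >]]] >] [S [Q ( )]]]

4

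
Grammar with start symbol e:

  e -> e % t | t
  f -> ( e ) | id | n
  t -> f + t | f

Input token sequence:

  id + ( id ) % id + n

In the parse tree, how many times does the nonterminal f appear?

5

[e [e [t [f id] + [t [f ( [e [t [f id]]] )]]]] % [t [f id] + [t [f n]]]]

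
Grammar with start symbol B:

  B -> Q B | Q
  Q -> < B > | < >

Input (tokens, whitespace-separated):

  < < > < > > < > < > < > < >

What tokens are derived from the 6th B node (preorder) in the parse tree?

[B [Q < [B [Q < >] [B [Q < >]]] >] [B [Q < >] [B [Q < >] [B [Q < >] [B [Q < >]]]]]]

< > < >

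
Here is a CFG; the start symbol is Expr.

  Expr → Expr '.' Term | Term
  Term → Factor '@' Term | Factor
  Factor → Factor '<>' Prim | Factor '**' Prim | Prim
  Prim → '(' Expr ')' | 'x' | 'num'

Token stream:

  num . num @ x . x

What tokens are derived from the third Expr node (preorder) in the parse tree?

num

[Expr [Expr [Expr [Term [Factor [Prim num]]]] . [Term [Factor [Prim num]] @ [Term [Factor [Prim x]]]]] . [Term [Factor [Prim x]]]]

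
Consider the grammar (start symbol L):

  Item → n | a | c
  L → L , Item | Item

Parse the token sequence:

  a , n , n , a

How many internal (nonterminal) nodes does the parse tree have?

[L [L [L [L [Item a]] , [Item n]] , [Item n]] , [Item a]]

8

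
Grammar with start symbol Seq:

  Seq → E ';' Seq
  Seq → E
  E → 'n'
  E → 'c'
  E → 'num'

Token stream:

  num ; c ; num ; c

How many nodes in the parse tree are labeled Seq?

4

[Seq [E num] ; [Seq [E c] ; [Seq [E num] ; [Seq [E c]]]]]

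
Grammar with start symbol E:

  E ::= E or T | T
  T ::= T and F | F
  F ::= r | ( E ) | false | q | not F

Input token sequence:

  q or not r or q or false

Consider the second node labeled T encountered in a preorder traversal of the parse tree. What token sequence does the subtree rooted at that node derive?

[E [E [E [E [T [F q]]] or [T [F not [F r]]]] or [T [F q]]] or [T [F false]]]

not r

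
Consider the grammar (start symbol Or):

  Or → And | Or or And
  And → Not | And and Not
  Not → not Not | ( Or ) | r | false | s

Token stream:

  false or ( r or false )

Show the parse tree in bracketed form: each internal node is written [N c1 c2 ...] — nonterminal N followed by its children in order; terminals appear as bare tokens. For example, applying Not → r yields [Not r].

[Or [Or [And [Not false]]] or [And [Not ( [Or [Or [And [Not r]]] or [And [Not false]]] )]]]

Or
Or or And
And or And
Not or And
false or And
false or Not
false or ( Or )
false or ( Or or And )
false or ( And or And )
false or ( Not or And )
false or ( r or And )
false or ( r or Not )
false or ( r or false )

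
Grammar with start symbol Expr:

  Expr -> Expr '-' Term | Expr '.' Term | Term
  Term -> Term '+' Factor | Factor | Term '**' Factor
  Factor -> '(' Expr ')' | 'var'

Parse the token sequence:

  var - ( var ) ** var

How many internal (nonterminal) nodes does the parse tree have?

11

[Expr [Expr [Term [Factor var]]] - [Term [Term [Factor ( [Expr [Term [Factor var]]] )]] ** [Factor var]]]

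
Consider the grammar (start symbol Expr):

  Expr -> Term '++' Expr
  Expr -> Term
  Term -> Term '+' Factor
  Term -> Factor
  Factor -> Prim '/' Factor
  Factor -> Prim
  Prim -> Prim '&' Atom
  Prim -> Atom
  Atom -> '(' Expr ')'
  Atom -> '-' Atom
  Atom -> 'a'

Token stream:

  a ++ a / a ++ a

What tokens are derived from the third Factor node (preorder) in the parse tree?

a

[Expr [Term [Factor [Prim [Atom a]]]] ++ [Expr [Term [Factor [Prim [Atom a]] / [Factor [Prim [Atom a]]]]] ++ [Expr [Term [Factor [Prim [Atom a]]]]]]]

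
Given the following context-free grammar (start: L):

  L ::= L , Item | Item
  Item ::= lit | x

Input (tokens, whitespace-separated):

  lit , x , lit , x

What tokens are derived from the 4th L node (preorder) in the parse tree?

lit

[L [L [L [L [Item lit]] , [Item x]] , [Item lit]] , [Item x]]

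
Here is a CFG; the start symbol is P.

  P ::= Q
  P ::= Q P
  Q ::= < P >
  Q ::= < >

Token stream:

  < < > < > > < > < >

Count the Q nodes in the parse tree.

[P [Q < [P [Q < >] [P [Q < >]]] >] [P [Q < >] [P [Q < >]]]]

5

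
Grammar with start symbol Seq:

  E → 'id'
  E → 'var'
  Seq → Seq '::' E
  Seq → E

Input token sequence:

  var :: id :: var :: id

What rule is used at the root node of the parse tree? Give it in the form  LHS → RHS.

[Seq [Seq [Seq [Seq [E var]] :: [E id]] :: [E var]] :: [E id]]

Seq → Seq '::' E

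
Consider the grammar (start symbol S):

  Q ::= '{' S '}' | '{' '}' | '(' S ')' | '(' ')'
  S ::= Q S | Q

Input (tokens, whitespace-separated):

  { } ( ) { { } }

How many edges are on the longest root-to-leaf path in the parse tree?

[S [Q { }] [S [Q ( )] [S [Q { [S [Q { }]] }]]]]

6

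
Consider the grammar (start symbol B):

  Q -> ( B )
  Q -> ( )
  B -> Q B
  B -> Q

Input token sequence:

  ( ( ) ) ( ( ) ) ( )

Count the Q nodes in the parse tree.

5

[B [Q ( [B [Q ( )]] )] [B [Q ( [B [Q ( )]] )] [B [Q ( )]]]]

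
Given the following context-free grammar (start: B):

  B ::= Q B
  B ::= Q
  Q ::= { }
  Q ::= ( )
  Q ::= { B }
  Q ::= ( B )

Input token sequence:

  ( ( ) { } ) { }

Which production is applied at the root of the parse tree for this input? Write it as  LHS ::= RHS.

[B [Q ( [B [Q ( )] [B [Q { }]]] )] [B [Q { }]]]

B ::= Q B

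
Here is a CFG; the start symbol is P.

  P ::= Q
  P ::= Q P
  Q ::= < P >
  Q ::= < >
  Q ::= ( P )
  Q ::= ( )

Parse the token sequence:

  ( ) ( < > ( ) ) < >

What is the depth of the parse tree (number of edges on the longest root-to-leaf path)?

[P [Q ( )] [P [Q ( [P [Q < >] [P [Q ( )]]] )] [P [Q < >]]]]

6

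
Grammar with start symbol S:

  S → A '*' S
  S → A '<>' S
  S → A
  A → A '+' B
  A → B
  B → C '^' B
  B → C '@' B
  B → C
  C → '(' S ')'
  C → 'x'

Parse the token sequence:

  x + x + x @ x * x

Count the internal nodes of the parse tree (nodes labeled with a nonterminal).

[S [A [A [A [B [C x]]] + [B [C x]]] + [B [C x] @ [B [C x]]]] * [S [A [B [C x]]]]]

16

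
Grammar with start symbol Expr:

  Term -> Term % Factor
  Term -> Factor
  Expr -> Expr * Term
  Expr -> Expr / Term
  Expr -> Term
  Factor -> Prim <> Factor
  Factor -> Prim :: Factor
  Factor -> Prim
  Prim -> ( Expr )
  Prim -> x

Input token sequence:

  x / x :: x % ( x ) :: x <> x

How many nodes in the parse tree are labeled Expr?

3

[Expr [Expr [Term [Factor [Prim x]]]] / [Term [Term [Factor [Prim x] :: [Factor [Prim x]]]] % [Factor [Prim ( [Expr [Term [Factor [Prim x]]]] )] :: [Factor [Prim x] <> [Factor [Prim x]]]]]]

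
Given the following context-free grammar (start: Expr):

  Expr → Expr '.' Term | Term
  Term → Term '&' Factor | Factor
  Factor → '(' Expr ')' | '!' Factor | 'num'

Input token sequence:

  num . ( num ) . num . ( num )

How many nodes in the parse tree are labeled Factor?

[Expr [Expr [Expr [Expr [Term [Factor num]]] . [Term [Factor ( [Expr [Term [Factor num]]] )]]] . [Term [Factor num]]] . [Term [Factor ( [Expr [Term [Factor num]]] )]]]

6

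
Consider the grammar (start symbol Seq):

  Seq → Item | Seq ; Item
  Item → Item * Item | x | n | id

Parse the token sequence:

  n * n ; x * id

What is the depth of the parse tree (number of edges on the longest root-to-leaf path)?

[Seq [Seq [Item [Item n] * [Item n]]] ; [Item [Item x] * [Item id]]]

4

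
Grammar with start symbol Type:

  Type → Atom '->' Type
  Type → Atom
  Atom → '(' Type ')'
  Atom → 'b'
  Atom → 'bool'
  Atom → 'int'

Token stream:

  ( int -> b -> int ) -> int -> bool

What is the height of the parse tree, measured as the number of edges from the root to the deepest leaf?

6

[Type [Atom ( [Type [Atom int] -> [Type [Atom b] -> [Type [Atom int]]]] )] -> [Type [Atom int] -> [Type [Atom bool]]]]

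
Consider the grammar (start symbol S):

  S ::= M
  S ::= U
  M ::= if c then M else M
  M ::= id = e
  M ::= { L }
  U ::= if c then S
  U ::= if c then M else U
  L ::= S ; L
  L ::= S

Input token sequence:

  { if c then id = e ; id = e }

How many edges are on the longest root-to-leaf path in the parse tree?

7

[S [M { [L [S [U if c then [S [M id = e]]]] ; [L [S [M id = e]]]] }]]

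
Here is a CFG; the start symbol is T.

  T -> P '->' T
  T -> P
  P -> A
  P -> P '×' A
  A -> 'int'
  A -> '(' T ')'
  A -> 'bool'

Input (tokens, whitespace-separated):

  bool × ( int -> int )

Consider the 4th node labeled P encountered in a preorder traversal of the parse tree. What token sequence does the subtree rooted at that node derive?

[T [P [P [A bool]] × [A ( [T [P [A int]] -> [T [P [A int]]]] )]]]

int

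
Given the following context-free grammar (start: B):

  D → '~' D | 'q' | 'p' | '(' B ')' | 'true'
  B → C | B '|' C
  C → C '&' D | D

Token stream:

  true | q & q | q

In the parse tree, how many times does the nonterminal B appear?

[B [B [B [C [D true]]] | [C [C [D q]] & [D q]]] | [C [D q]]]

3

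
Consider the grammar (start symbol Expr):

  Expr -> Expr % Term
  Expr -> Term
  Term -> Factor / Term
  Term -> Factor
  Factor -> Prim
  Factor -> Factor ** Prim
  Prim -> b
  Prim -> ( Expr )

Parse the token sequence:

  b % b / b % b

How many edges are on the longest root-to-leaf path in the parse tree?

[Expr [Expr [Expr [Term [Factor [Prim b]]]] % [Term [Factor [Prim b]] / [Term [Factor [Prim b]]]]] % [Term [Factor [Prim b]]]]

6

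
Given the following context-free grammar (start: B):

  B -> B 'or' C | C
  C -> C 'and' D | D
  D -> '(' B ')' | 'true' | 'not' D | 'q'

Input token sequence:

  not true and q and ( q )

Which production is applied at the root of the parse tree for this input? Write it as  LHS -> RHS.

B -> C

[B [C [C [C [D not [D true]]] and [D q]] and [D ( [B [C [D q]]] )]]]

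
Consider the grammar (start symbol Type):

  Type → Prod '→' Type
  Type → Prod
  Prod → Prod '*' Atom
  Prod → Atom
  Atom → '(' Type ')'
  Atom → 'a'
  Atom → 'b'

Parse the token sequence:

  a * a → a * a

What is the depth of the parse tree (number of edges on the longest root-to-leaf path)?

5

[Type [Prod [Prod [Atom a]] * [Atom a]] → [Type [Prod [Prod [Atom a]] * [Atom a]]]]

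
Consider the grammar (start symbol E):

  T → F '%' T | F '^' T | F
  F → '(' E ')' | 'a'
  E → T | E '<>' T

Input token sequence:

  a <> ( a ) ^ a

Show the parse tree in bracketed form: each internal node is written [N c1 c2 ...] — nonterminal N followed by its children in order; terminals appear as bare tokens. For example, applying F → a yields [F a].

[E [E [T [F a]]] <> [T [F ( [E [T [F a]]] )] ^ [T [F a]]]]

E
E <> T
T <> T
F <> T
a <> T
a <> F ^ T
a <> ( E ) ^ T
a <> ( T ) ^ T
a <> ( F ) ^ T
a <> ( a ) ^ T
a <> ( a ) ^ F
a <> ( a ) ^ a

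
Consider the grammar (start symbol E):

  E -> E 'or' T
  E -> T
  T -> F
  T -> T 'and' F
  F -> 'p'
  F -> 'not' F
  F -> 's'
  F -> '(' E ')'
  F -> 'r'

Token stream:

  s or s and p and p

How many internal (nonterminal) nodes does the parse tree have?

10

[E [E [T [F s]]] or [T [T [T [F s]] and [F p]] and [F p]]]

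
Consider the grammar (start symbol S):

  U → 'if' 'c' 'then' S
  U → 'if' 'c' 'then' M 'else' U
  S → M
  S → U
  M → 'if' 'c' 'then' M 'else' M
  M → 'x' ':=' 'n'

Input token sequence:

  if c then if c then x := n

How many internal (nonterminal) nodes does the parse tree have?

6

[S [U if c then [S [U if c then [S [M x := n]]]]]]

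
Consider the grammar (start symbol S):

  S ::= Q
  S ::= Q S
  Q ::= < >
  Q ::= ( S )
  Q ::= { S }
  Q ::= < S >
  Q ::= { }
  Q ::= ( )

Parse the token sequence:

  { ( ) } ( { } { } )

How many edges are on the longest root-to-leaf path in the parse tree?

6

[S [Q { [S [Q ( )]] }] [S [Q ( [S [Q { }] [S [Q { }]]] )]]]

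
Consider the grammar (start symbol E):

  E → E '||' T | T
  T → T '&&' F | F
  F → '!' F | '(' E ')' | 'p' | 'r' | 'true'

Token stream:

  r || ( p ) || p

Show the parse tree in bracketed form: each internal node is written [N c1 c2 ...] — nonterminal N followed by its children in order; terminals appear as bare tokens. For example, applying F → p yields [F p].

E
E || T
E || T || T
T || T || T
F || T || T
r || T || T
r || F || T
r || ( E ) || T
r || ( T ) || T
r || ( F ) || T
r || ( p ) || T
r || ( p ) || F
r || ( p ) || p

[E [E [E [T [F r]]] || [T [F ( [E [T [F p]]] )]]] || [T [F p]]]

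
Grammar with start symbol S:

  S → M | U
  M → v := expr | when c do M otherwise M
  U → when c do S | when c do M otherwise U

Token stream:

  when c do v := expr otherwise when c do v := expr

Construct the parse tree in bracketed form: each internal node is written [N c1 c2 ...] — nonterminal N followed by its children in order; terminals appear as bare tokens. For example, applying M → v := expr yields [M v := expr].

S
U
when c do M otherwise U
when c do v := expr otherwise U
when c do v := expr otherwise when c do S
when c do v := expr otherwise when c do M
when c do v := expr otherwise when c do v := expr

[S [U when c do [M v := expr] otherwise [U when c do [S [M v := expr]]]]]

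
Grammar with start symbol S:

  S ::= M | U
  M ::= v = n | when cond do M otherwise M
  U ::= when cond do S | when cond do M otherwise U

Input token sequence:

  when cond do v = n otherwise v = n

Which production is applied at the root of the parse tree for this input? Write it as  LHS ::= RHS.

S ::= M

[S [M when cond do [M v = n] otherwise [M v = n]]]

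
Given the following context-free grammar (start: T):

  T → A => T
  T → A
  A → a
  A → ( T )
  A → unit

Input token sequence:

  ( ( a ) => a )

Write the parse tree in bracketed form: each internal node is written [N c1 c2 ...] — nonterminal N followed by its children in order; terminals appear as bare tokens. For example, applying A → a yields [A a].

[T [A ( [T [A ( [T [A a]] )] => [T [A a]]] )]]

T
A
( T )
( A => T )
( ( T ) => T )
( ( A ) => T )
( ( a ) => T )
( ( a ) => A )
( ( a ) => a )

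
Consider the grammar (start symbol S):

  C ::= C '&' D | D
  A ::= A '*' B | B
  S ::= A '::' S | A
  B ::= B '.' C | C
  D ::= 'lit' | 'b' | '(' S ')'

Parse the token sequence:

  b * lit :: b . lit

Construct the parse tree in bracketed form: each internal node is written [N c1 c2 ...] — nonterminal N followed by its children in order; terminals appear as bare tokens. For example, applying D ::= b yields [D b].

S
A :: S
A * B :: S
B * B :: S
C * B :: S
D * B :: S
b * B :: S
b * C :: S
b * D :: S
b * lit :: S
b * lit :: A
b * lit :: B
b * lit :: B . C
b * lit :: C . C
b * lit :: D . C
b * lit :: b . C
b * lit :: b . D
b * lit :: b . lit

[S [A [A [B [C [D b]]]] * [B [C [D lit]]]] :: [S [A [B [B [C [D b]]] . [C [D lit]]]]]]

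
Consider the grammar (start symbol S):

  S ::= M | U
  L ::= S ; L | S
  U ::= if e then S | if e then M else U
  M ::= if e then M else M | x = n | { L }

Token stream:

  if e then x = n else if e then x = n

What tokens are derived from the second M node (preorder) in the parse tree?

x = n

[S [U if e then [M x = n] else [U if e then [S [M x = n]]]]]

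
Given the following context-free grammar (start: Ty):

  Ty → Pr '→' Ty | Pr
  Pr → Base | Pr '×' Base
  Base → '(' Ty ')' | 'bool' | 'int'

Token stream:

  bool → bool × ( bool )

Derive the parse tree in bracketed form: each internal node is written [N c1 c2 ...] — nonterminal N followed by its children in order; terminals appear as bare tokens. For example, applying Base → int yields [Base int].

Ty
Pr → Ty
Base → Ty
bool → Ty
bool → Pr
bool → Pr × Base
bool → Base × Base
bool → bool × Base
bool → bool × ( Ty )
bool → bool × ( Pr )
bool → bool × ( Base )
bool → bool × ( bool )

[Ty [Pr [Base bool]] → [Ty [Pr [Pr [Base bool]] × [Base ( [Ty [Pr [Base bool]]] )]]]]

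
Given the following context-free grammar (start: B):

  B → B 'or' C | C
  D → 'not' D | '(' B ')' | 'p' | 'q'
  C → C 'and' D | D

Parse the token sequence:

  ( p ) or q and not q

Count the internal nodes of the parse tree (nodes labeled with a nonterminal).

[B [B [C [D ( [B [C [D p]]] )]]] or [C [C [D q]] and [D not [D q]]]]

12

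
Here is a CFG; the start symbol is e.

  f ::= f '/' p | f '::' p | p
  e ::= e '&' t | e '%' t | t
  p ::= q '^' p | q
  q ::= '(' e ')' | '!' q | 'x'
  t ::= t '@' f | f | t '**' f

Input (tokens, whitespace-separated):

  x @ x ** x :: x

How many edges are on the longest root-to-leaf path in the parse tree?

7

[e [t [t [t [f [p [q x]]]] @ [f [p [q x]]]] ** [f [f [p [q x]]] :: [p [q x]]]]]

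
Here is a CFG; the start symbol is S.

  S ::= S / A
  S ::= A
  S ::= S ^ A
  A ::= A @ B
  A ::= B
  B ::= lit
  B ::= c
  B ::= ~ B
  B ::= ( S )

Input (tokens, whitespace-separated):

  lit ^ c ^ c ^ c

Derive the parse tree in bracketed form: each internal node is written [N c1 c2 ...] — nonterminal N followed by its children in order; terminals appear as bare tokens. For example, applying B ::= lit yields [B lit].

[S [S [S [S [A [B lit]]] ^ [A [B c]]] ^ [A [B c]]] ^ [A [B c]]]

S
S ^ A
S ^ A ^ A
S ^ A ^ A ^ A
A ^ A ^ A ^ A
B ^ A ^ A ^ A
lit ^ A ^ A ^ A
lit ^ B ^ A ^ A
lit ^ c ^ A ^ A
lit ^ c ^ B ^ A
lit ^ c ^ c ^ A
lit ^ c ^ c ^ B
lit ^ c ^ c ^ c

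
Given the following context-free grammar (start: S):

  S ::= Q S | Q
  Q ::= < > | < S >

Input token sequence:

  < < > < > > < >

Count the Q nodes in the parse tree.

[S [Q < [S [Q < >] [S [Q < >]]] >] [S [Q < >]]]

4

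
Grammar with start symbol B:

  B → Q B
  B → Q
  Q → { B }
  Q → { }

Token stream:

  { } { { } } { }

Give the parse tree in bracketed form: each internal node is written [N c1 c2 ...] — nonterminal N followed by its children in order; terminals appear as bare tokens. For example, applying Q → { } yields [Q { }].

B
Q B
{ } B
{ } Q B
{ } { B } B
{ } { Q } B
{ } { { } } B
{ } { { } } Q
{ } { { } } { }

[B [Q { }] [B [Q { [B [Q { }]] }] [B [Q { }]]]]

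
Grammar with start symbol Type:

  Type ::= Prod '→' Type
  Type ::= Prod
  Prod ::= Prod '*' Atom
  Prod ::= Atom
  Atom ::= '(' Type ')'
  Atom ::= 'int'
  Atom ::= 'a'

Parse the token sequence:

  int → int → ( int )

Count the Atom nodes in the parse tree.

[Type [Prod [Atom int]] → [Type [Prod [Atom int]] → [Type [Prod [Atom ( [Type [Prod [Atom int]]] )]]]]]

4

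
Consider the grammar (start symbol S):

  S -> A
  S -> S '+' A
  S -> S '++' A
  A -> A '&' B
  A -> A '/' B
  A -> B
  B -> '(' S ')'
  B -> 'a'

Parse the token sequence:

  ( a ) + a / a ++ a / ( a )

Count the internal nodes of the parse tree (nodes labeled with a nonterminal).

19

[S [S [S [A [B ( [S [A [B a]]] )]]] + [A [A [B a]] / [B a]]] ++ [A [A [B a]] / [B ( [S [A [B a]]] )]]]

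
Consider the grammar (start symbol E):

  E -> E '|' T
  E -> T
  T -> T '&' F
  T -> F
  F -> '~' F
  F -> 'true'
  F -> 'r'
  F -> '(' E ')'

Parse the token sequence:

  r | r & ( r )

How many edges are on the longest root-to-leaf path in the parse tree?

6

[E [E [T [F r]]] | [T [T [F r]] & [F ( [E [T [F r]]] )]]]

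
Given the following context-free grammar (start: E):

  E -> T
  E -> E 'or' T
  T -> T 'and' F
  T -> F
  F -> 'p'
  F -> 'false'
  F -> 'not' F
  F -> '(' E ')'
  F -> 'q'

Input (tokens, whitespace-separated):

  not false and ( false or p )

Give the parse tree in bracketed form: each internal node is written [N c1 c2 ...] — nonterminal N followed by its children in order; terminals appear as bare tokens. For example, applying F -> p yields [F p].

E
T
T and F
F and F
not F and F
not false and F
not false and ( E )
not false and ( E or T )
not false and ( T or T )
not false and ( F or T )
not false and ( false or T )
not false and ( false or F )
not false and ( false or p )

[E [T [T [F not [F false]]] and [F ( [E [E [T [F false]]] or [T [F p]]] )]]]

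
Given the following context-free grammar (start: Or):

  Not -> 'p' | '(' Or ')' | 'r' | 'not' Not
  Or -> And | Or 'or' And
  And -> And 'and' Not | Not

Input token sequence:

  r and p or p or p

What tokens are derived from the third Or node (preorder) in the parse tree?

r and p

[Or [Or [Or [And [And [Not r]] and [Not p]]] or [And [Not p]]] or [And [Not p]]]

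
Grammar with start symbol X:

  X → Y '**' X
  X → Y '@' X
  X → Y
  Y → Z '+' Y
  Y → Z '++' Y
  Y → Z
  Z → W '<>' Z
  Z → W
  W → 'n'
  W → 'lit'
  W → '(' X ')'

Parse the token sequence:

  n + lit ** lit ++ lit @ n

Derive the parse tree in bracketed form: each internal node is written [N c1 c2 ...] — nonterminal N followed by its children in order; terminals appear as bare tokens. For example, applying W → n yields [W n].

X
Y ** X
Z + Y ** X
W + Y ** X
n + Y ** X
n + Z ** X
n + W ** X
n + lit ** X
n + lit ** Y @ X
n + lit ** Z ++ Y @ X
n + lit ** W ++ Y @ X
n + lit ** lit ++ Y @ X
n + lit ** lit ++ Z @ X
n + lit ** lit ++ W @ X
n + lit ** lit ++ lit @ X
n + lit ** lit ++ lit @ Y
n + lit ** lit ++ lit @ Z
n + lit ** lit ++ lit @ W
n + lit ** lit ++ lit @ n

[X [Y [Z [W n]] + [Y [Z [W lit]]]] ** [X [Y [Z [W lit]] ++ [Y [Z [W lit]]]] @ [X [Y [Z [W n]]]]]]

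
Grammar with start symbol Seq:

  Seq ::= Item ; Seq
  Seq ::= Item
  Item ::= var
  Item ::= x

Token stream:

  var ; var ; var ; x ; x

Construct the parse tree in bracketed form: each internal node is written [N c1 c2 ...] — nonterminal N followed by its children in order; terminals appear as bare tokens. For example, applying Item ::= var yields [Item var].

Seq
Item ; Seq
var ; Seq
var ; Item ; Seq
var ; var ; Seq
var ; var ; Item ; Seq
var ; var ; var ; Seq
var ; var ; var ; Item ; Seq
var ; var ; var ; x ; Seq
var ; var ; var ; x ; Item
var ; var ; var ; x ; x

[Seq [Item var] ; [Seq [Item var] ; [Seq [Item var] ; [Seq [Item x] ; [Seq [Item x]]]]]]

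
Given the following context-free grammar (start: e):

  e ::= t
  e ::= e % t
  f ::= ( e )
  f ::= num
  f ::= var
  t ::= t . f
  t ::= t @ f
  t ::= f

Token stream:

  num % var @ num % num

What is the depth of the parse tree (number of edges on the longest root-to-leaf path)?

5

[e [e [e [t [f num]]] % [t [t [f var]] @ [f num]]] % [t [f num]]]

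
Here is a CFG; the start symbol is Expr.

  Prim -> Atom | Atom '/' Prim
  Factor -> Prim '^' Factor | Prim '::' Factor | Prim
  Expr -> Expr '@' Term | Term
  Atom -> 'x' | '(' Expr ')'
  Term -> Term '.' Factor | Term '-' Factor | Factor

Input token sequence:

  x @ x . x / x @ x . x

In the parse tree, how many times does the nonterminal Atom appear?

6

[Expr [Expr [Expr [Term [Factor [Prim [Atom x]]]]] @ [Term [Term [Factor [Prim [Atom x]]]] . [Factor [Prim [Atom x] / [Prim [Atom x]]]]]] @ [Term [Term [Factor [Prim [Atom x]]]] . [Factor [Prim [Atom x]]]]]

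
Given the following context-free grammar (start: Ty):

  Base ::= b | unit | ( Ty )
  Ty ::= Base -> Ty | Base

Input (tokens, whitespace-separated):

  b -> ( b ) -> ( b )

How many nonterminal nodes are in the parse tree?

[Ty [Base b] -> [Ty [Base ( [Ty [Base b]] )] -> [Ty [Base ( [Ty [Base b]] )]]]]

10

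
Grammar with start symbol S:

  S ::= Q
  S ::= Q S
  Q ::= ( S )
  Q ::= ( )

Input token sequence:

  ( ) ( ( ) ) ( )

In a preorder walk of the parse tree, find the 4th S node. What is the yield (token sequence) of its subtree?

( )

[S [Q ( )] [S [Q ( [S [Q ( )]] )] [S [Q ( )]]]]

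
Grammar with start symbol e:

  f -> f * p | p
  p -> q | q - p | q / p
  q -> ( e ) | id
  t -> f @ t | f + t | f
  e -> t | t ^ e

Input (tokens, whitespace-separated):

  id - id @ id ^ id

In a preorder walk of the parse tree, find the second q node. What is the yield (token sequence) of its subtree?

id

[e [t [f [p [q id] - [p [q id]]]] @ [t [f [p [q id]]]]] ^ [e [t [f [p [q id]]]]]]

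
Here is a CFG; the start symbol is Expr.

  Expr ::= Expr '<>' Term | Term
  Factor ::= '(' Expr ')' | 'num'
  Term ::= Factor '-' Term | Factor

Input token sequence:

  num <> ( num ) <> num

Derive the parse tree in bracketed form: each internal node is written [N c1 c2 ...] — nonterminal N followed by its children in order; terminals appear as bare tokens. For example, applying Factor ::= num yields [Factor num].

Expr
Expr <> Term
Expr <> Term <> Term
Term <> Term <> Term
Factor <> Term <> Term
num <> Term <> Term
num <> Factor <> Term
num <> ( Expr ) <> Term
num <> ( Term ) <> Term
num <> ( Factor ) <> Term
num <> ( num ) <> Term
num <> ( num ) <> Factor
num <> ( num ) <> num

[Expr [Expr [Expr [Term [Factor num]]] <> [Term [Factor ( [Expr [Term [Factor num]]] )]]] <> [Term [Factor num]]]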